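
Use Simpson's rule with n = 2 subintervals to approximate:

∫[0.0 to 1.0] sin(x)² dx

f(x) = sin(x)²
a = 0.0, b = 1.0, n = 2
h = (b - a)/n = 0.500000

Simpson's rule: (h/3)[f(x₀) + 4f(x₁) + 2f(x₂) + ... + f(xₙ)]

x_0 = 0.0000, f(x_0) = 0.000000, coefficient = 1
x_1 = 0.5000, f(x_1) = 0.229849, coefficient = 4
x_2 = 1.0000, f(x_2) = 0.708073, coefficient = 1

I ≈ (0.500000/3) × 1.627469 = 0.271245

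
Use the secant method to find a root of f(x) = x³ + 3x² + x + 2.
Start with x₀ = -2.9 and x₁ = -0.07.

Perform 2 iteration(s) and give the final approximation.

f(x) = x³ + 3x² + x + 2
x₀ = -2.9, x₁ = -0.07

Secant formula: x_{n+1} = x_n - f(x_n)(x_n - x_{n-1})/(f(x_n) - f(x_{n-1}))

Iteration 1:
  f(-2.900000) = -0.059000
  f(-0.070000) = 1.944357
  x_2 = -0.070000 - 1.944357×(-0.070000 - (-2.900000))/(1.944357 - (-0.059000))
       = -2.816655
Iteration 2:
  f(-0.070000) = 1.944357
  f(-2.816655) = 0.637922
  x_3 = -2.816655 - 0.637922×(-2.816655 - (-0.070000))/(0.637922 - 1.944357)
       = -4.157824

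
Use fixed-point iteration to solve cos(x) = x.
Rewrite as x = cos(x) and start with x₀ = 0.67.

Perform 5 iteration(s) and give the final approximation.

Equation: cos(x) = x
Fixed-point form: x = cos(x)
x₀ = 0.67

x_1 = g(0.670000) = 0.783822
x_2 = g(0.783822) = 0.708221
x_3 = g(0.708221) = 0.759521
x_4 = g(0.759521) = 0.725166
x_5 = g(0.725166) = 0.748389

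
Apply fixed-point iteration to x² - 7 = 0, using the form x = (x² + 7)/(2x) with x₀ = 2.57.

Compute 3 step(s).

Equation: x² - 7 = 0
Fixed-point form: x = (x² + 7)/(2x)
x₀ = 2.57

x_1 = g(2.570000) = 2.646868
x_2 = g(2.646868) = 2.645752
x_3 = g(2.645752) = 2.645751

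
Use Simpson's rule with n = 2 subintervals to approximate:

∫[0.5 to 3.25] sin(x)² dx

f(x) = sin(x)²
a = 0.5, b = 3.25, n = 2
h = (b - a)/n = 1.375000

Simpson's rule: (h/3)[f(x₀) + 4f(x₁) + 2f(x₂) + ... + f(xₙ)]

x_0 = 0.5000, f(x_0) = 0.229849, coefficient = 1
x_1 = 1.8750, f(x_1) = 0.910280, coefficient = 4
x_2 = 3.2500, f(x_2) = 0.011706, coefficient = 1

I ≈ (1.375000/3) × 3.882674 = 1.779559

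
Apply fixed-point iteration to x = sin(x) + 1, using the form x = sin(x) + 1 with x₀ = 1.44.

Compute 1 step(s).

Equation: x = sin(x) + 1
Fixed-point form: x = sin(x) + 1
x₀ = 1.44

x_1 = g(1.440000) = 1.991458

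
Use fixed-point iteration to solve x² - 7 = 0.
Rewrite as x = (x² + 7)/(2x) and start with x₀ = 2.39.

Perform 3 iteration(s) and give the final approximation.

Equation: x² - 7 = 0
Fixed-point form: x = (x² + 7)/(2x)
x₀ = 2.39

x_1 = g(2.390000) = 2.659435
x_2 = g(2.659435) = 2.645787
x_3 = g(2.645787) = 2.645751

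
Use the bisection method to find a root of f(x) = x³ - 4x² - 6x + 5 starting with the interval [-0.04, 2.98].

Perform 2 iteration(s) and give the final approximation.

f(x) = x³ - 4x² - 6x + 5
Initial interval: [-0.04, 2.98]

Iteration 1:
  c_1 = (-0.040000 + 2.980000)/2 = 1.470000
  f(c_1) = f(1.470000) = -9.287077
  f(a) × f(c) < 0, new interval: [-0.040000, 1.470000]
Iteration 2:
  c_2 = (-0.040000 + 1.470000)/2 = 0.715000
  f(c_2) = f(0.715000) = -0.969374
  f(a) × f(c) < 0, new interval: [-0.040000, 0.715000]

After 2 iteration(s), the approximation is c_2 = 0.715000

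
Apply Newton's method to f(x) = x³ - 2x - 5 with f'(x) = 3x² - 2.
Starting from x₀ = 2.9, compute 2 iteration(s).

f(x) = x³ - 2x - 5
f'(x) = 3x² - 2
x₀ = 2.9

Newton-Raphson formula: x_{n+1} = x_n - f(x_n)/f'(x_n)

Iteration 1:
  f(2.900000) = 13.589000
  f'(2.900000) = 23.230000
  x_1 = 2.900000 - 13.589000/23.230000 = 2.315024
Iteration 2:
  f(2.315024) = 2.776939
  f'(2.315024) = 14.078004
  x_2 = 2.315024 - 2.776939/14.078004 = 2.117770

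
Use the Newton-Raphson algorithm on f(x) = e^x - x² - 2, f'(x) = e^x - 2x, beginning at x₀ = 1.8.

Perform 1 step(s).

f(x) = e^x - x² - 2
f'(x) = e^x - 2x
x₀ = 1.8

Newton-Raphson formula: x_{n+1} = x_n - f(x_n)/f'(x_n)

Iteration 1:
  f(1.800000) = 0.809647
  f'(1.800000) = 2.449647
  x_1 = 1.800000 - 0.809647/2.449647 = 1.469484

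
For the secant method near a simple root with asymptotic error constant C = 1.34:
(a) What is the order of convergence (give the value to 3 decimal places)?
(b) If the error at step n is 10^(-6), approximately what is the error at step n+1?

(a) Secant method has superlinear convergence with order φ = (1+√5)/2 ≈ 1.618.
    This means |e_{n+1}| ≈ C|e_n|^1.618.

(b) With |e_n| = 10^(-6) and C = 1.34:
    |e_{n+1}| ≈ 1.34 × (10^(-6))^1.618 = 1.34 × 10^(-9.71)

(a) ≈ 1.618 (golden ratio); (b) |e_{n+1}| ≈ 2.624e-10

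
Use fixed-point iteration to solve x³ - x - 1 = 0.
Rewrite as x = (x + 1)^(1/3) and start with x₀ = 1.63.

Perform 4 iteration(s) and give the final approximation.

Equation: x³ - x - 1 = 0
Fixed-point form: x = (x + 1)^(1/3)
x₀ = 1.63

x_1 = g(1.630000) = 1.380337
x_2 = g(1.380337) = 1.335200
x_3 = g(1.335200) = 1.326706
x_4 = g(1.326706) = 1.325095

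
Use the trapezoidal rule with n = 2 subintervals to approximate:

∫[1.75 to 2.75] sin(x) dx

f(x) = sin(x)
a = 1.75, b = 2.75, n = 2
h = (b - a)/n = 0.500000

Trapezoidal rule: (h/2)[f(x₀) + 2f(x₁) + 2f(x₂) + ... + f(xₙ)]

x_0 = 1.7500, f(x_0) = 0.983986, coefficient = 1
x_1 = 2.2500, f(x_1) = 0.778073, coefficient = 2
x_2 = 2.7500, f(x_2) = 0.381661, coefficient = 1

I ≈ (0.500000/2) × 2.921793 = 0.730448
Exact value: 0.746056
Error: 0.015608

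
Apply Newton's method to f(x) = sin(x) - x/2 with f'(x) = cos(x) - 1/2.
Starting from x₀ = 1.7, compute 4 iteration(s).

f(x) = sin(x) - x/2
f'(x) = cos(x) - 1/2
x₀ = 1.7

Newton-Raphson formula: x_{n+1} = x_n - f(x_n)/f'(x_n)

Iteration 1:
  f(1.700000) = 0.141665
  f'(1.700000) = -0.628844
  x_1 = 1.700000 - 0.141665/(-0.628844) = 1.925278
Iteration 2:
  f(1.925278) = -0.024812
  f'(1.925278) = -0.847104
  x_2 = 1.925278 - (-0.024812)/(-0.847104) = 1.895987
Iteration 3:
  f(1.895987) = -0.000404
  f'(1.895987) = -0.819490
  x_3 = 1.895987 - (-0.000404)/(-0.819490) = 1.895494
Iteration 4:
  f(1.895494) = 0.000000
  f'(1.895494) = -0.819023
  x_4 = 1.895494 - 0.000000/(-0.819023) = 1.895494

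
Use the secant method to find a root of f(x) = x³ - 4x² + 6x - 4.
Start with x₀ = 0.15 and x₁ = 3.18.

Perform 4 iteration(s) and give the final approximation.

f(x) = x³ - 4x² + 6x - 4
x₀ = 0.15, x₁ = 3.18

Secant formula: x_{n+1} = x_n - f(x_n)(x_n - x_{n-1})/(f(x_n) - f(x_{n-1}))

Iteration 1:
  f(0.150000) = -3.186625
  f(3.180000) = 6.787832
  x_2 = 3.180000 - 6.787832×(3.180000 - 0.150000)/(6.787832 - (-3.186625))
       = 1.118020
Iteration 2:
  f(3.180000) = 6.787832
  f(1.118020) = -0.894265
  x_3 = 1.118020 - (-0.894265)×(1.118020 - 3.180000)/(-0.894265 - 6.787832)
       = 1.358053
Iteration 3:
  f(1.118020) = -0.894265
  f(1.358053) = -0.724246
  x_4 = 1.358053 - (-0.724246)×(1.358053 - 1.118020)/(-0.724246 - (-0.894265))
       = 2.380544
Iteration 4:
  f(1.358053) = -0.724246
  f(2.380544) = 1.105824
  x_5 = 2.380544 - 1.105824×(2.380544 - 1.358053)/(1.105824 - (-0.724246))
       = 1.762701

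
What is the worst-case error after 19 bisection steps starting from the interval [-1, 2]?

Bisection error bound: |error| ≤ (b-a)/2^n
|error| ≤ (2 - (-1))/2^19 = 3/2^19
|error| ≤ 0.0000057220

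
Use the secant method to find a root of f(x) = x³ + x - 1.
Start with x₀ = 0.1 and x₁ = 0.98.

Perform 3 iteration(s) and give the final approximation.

f(x) = x³ + x - 1
x₀ = 0.1, x₁ = 0.98

Secant formula: x_{n+1} = x_n - f(x_n)(x_n - x_{n-1})/(f(x_n) - f(x_{n-1}))

Iteration 1:
  f(0.100000) = -0.899000
  f(0.980000) = 0.921192
  x_2 = 0.980000 - 0.921192×(0.980000 - 0.100000)/(0.921192 - (-0.899000))
       = 0.534635
Iteration 2:
  f(0.980000) = 0.921192
  f(0.534635) = -0.312547
  x_3 = 0.534635 - (-0.312547)×(0.534635 - 0.980000)/(-0.312547 - 0.921192)
       = 0.647461
Iteration 3:
  f(0.534635) = -0.312547
  f(0.647461) = -0.081119
  x_4 = 0.647461 - (-0.081119)×(0.647461 - 0.534635)/(-0.081119 - (-0.312547))
       = 0.687008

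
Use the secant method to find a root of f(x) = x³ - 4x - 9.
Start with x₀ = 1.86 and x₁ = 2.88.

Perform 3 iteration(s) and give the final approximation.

f(x) = x³ - 4x - 9
x₀ = 1.86, x₁ = 2.88

Secant formula: x_{n+1} = x_n - f(x_n)(x_n - x_{n-1})/(f(x_n) - f(x_{n-1}))

Iteration 1:
  f(1.860000) = -10.005144
  f(2.880000) = 3.367872
  x_2 = 2.880000 - 3.367872×(2.880000 - 1.860000)/(3.367872 - (-10.005144))
       = 2.623122
Iteration 2:
  f(2.880000) = 3.367872
  f(2.623122) = -1.443386
  x_3 = 2.623122 - (-1.443386)×(2.623122 - 2.880000)/(-1.443386 - 3.367872)
       = 2.700186
Iteration 3:
  f(2.623122) = -1.443386
  f(2.700186) = -0.113674
  x_4 = 2.700186 - (-0.113674)×(2.700186 - 2.623122)/(-0.113674 - (-1.443386))
       = 2.706774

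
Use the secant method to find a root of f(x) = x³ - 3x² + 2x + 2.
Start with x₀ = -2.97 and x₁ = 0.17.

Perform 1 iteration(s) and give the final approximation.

f(x) = x³ - 3x² + 2x + 2
x₀ = -2.97, x₁ = 0.17

Secant formula: x_{n+1} = x_n - f(x_n)(x_n - x_{n-1})/(f(x_n) - f(x_{n-1}))

Iteration 1:
  f(-2.970000) = -56.600773
  f(0.170000) = 2.258213
  x_2 = 0.170000 - 2.258213×(0.170000 - (-2.970000))/(2.258213 - (-56.600773))
       = 0.049529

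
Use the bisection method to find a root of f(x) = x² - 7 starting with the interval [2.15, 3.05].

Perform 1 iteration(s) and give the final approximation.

f(x) = x² - 7
Initial interval: [2.15, 3.05]

Iteration 1:
  c_1 = (2.150000 + 3.050000)/2 = 2.600000
  f(c_1) = f(2.600000) = -0.240000
  f(a) × f(c) ≥ 0, new interval: [2.600000, 3.050000]

After 1 iteration(s), the approximation is c_1 = 2.600000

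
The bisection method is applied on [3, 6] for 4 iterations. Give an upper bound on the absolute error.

Bisection error bound: |error| ≤ (b-a)/2^n
|error| ≤ (6 - 3)/2^4 = 3/2^4
|error| ≤ 0.1875000000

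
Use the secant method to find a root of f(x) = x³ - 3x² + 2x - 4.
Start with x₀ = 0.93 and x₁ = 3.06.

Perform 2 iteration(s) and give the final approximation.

f(x) = x³ - 3x² + 2x - 4
x₀ = 0.93, x₁ = 3.06

Secant formula: x_{n+1} = x_n - f(x_n)(x_n - x_{n-1})/(f(x_n) - f(x_{n-1}))

Iteration 1:
  f(0.930000) = -3.930343
  f(3.060000) = 2.681816
  x_2 = 3.060000 - 2.681816×(3.060000 - 0.930000)/(2.681816 - (-3.930343))
       = 2.196096
Iteration 2:
  f(3.060000) = 2.681816
  f(2.196096) = -3.484905
  x_3 = 2.196096 - (-3.484905)×(2.196096 - 3.060000)/(-3.484905 - 2.681816)
       = 2.684301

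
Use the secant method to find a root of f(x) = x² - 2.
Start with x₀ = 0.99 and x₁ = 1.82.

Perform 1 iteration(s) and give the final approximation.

f(x) = x² - 2
x₀ = 0.99, x₁ = 1.82

Secant formula: x_{n+1} = x_n - f(x_n)(x_n - x_{n-1})/(f(x_n) - f(x_{n-1}))

Iteration 1:
  f(0.990000) = -1.019900
  f(1.820000) = 1.312400
  x_2 = 1.820000 - 1.312400×(1.820000 - 0.990000)/(1.312400 - (-1.019900))
       = 1.352954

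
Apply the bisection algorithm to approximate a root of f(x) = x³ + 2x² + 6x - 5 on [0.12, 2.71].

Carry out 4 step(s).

f(x) = x³ + 2x² + 6x - 5
Initial interval: [0.12, 2.71]

Iteration 1:
  c_1 = (0.120000 + 2.710000)/2 = 1.415000
  f(c_1) = f(1.415000) = 10.327598
  f(a) × f(c) < 0, new interval: [0.120000, 1.415000]
Iteration 2:
  c_2 = (0.120000 + 1.415000)/2 = 0.767500
  f(c_2) = f(0.767500) = 1.235213
  f(a) × f(c) < 0, new interval: [0.120000, 0.767500]
Iteration 3:
  c_3 = (0.120000 + 0.767500)/2 = 0.443750
  f(c_3) = f(0.443750) = -1.856291
  f(a) × f(c) ≥ 0, new interval: [0.443750, 0.767500]
Iteration 4:
  c_4 = (0.443750 + 0.767500)/2 = 0.605625
  f(c_4) = f(0.605625) = -0.410555
  f(a) × f(c) ≥ 0, new interval: [0.605625, 0.767500]

After 4 iteration(s), the approximation is c_4 = 0.605625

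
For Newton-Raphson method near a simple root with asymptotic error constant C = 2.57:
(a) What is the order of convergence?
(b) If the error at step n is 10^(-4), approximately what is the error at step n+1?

(a) Newton-Raphson has quadratic (order 2) convergence near simple roots.
    This means |e_{n+1}| ≈ C|e_n|².

(b) With |e_n| = 10^(-4) and C = 2.57:
    |e_{n+1}| ≈ 2.57 × (10^(-4))² = 2.57 × 10^(-8)

(a) 2 (quadratic); (b) |e_{n+1}| ≈ 2.570e-08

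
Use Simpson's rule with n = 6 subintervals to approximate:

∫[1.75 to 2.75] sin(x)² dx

f(x) = sin(x)²
a = 1.75, b = 2.75, n = 6
h = (b - a)/n = 0.166667

Simpson's rule: (h/3)[f(x₀) + 4f(x₁) + 2f(x₂) + ... + f(xₙ)]

x_0 = 1.7500, f(x_0) = 0.968228, coefficient = 1
x_1 = 1.9167, f(x_1) = 0.885068, coefficient = 4
x_2 = 2.0833, f(x_2) = 0.759518, coefficient = 2
x_3 = 2.2500, f(x_3) = 0.605398, coefficient = 4
x_4 = 2.4167, f(x_4) = 0.439675, coefficient = 2
x_5 = 2.5833, f(x_5) = 0.280593, coefficient = 4
x_6 = 2.7500, f(x_6) = 0.145665, coefficient = 1

I ≈ (0.166667/3) × 10.596518 = 0.588695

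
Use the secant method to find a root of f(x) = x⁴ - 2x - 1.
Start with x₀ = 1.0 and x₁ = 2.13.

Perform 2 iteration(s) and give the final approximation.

f(x) = x⁴ - 2x - 1
x₀ = 1.0, x₁ = 2.13

Secant formula: x_{n+1} = x_n - f(x_n)(x_n - x_{n-1})/(f(x_n) - f(x_{n-1}))

Iteration 1:
  f(1.000000) = -2.000000
  f(2.130000) = 15.323462
  x_2 = 2.130000 - 15.323462×(2.130000 - 1.000000)/(15.323462 - (-2.000000))
       = 1.130459
Iteration 2:
  f(2.130000) = 15.323462
  f(1.130459) = -1.627794
  x_3 = 1.130459 - (-1.627794)×(1.130459 - 2.130000)/(-1.627794 - 15.323462)
       = 1.226443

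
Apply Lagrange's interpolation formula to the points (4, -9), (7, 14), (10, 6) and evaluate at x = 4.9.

Lagrange interpolation formula:
P(x) = Σ yᵢ × Lᵢ(x)
where Lᵢ(x) = Π_{j≠i} (x - xⱼ)/(xᵢ - xⱼ)

L_0(4.9) = (4.9 - 7)/(4 - 7) × (4.9 - 10)/(4 - 10) = 0.595000
L_1(4.9) = (4.9 - 4)/(7 - 4) × (4.9 - 10)/(7 - 10) = 0.510000
L_2(4.9) = (4.9 - 4)/(10 - 4) × (4.9 - 7)/(10 - 7) = -0.105000

P(4.9) = (-9)×L_0(4.9) + 14×L_1(4.9) + 6×L_2(4.9)
P(4.9) = 1.155000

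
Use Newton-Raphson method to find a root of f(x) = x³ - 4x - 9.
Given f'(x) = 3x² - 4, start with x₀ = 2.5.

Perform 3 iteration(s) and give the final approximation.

f(x) = x³ - 4x - 9
f'(x) = 3x² - 4
x₀ = 2.5

Newton-Raphson formula: x_{n+1} = x_n - f(x_n)/f'(x_n)

Iteration 1:
  f(2.500000) = -3.375000
  f'(2.500000) = 14.750000
  x_1 = 2.500000 - (-3.375000)/14.750000 = 2.728814
Iteration 2:
  f(2.728814) = 0.404647
  f'(2.728814) = 18.339270
  x_2 = 2.728814 - 0.404647/18.339270 = 2.706749
Iteration 3:
  f(2.706749) = 0.003975
  f'(2.706749) = 17.979471
  x_3 = 2.706749 - 0.003975/17.979471 = 2.706528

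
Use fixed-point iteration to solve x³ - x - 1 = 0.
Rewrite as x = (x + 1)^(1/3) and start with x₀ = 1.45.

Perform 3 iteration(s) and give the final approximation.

Equation: x³ - x - 1 = 0
Fixed-point form: x = (x + 1)^(1/3)
x₀ = 1.45

x_1 = g(1.450000) = 1.348100
x_2 = g(1.348100) = 1.329144
x_3 = g(1.329144) = 1.325558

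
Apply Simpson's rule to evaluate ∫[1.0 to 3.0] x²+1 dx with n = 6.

f(x) = x²+1
a = 1.0, b = 3.0, n = 6
h = (b - a)/n = 0.333333

Simpson's rule: (h/3)[f(x₀) + 4f(x₁) + 2f(x₂) + ... + f(xₙ)]

x_0 = 1.0000, f(x_0) = 2.000000, coefficient = 1
x_1 = 1.3333, f(x_1) = 2.777778, coefficient = 4
x_2 = 1.6667, f(x_2) = 3.777778, coefficient = 2
x_3 = 2.0000, f(x_3) = 5.000000, coefficient = 4
x_4 = 2.3333, f(x_4) = 6.444444, coefficient = 2
x_5 = 2.6667, f(x_5) = 8.111111, coefficient = 4
x_6 = 3.0000, f(x_6) = 10.000000, coefficient = 1

I ≈ (0.333333/3) × 96.000000 = 10.666667
Exact value: 10.666667
Error: 0.000000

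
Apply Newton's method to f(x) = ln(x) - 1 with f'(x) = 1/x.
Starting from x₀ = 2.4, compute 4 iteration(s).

f(x) = ln(x) - 1
f'(x) = 1/x
x₀ = 2.4

Newton-Raphson formula: x_{n+1} = x_n - f(x_n)/f'(x_n)

Iteration 1:
  f(2.400000) = -0.124531
  f'(2.400000) = 0.416667
  x_1 = 2.400000 - (-0.124531)/0.416667 = 2.698875
Iteration 2:
  f(2.698875) = -0.007165
  f'(2.698875) = 0.370525
  x_2 = 2.698875 - (-0.007165)/0.370525 = 2.718212
Iteration 3:
  f(2.718212) = -0.000026
  f'(2.718212) = 0.367889
  x_3 = 2.718212 - (-0.000026)/0.367889 = 2.718282
Iteration 4:
  f(2.718282) = 0.000000
  f'(2.718282) = 0.367879
  x_4 = 2.718282 - 0.000000/0.367879 = 2.718282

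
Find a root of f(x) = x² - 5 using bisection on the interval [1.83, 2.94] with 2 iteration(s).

f(x) = x² - 5
Initial interval: [1.83, 2.94]

Iteration 1:
  c_1 = (1.830000 + 2.940000)/2 = 2.385000
  f(c_1) = f(2.385000) = 0.688225
  f(a) × f(c) < 0, new interval: [1.830000, 2.385000]
Iteration 2:
  c_2 = (1.830000 + 2.385000)/2 = 2.107500
  f(c_2) = f(2.107500) = -0.558444
  f(a) × f(c) ≥ 0, new interval: [2.107500, 2.385000]

After 2 iteration(s), the approximation is c_2 = 2.107500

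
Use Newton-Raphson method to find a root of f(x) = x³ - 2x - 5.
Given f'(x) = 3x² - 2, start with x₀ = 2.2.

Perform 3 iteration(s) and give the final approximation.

f(x) = x³ - 2x - 5
f'(x) = 3x² - 2
x₀ = 2.2

Newton-Raphson formula: x_{n+1} = x_n - f(x_n)/f'(x_n)

Iteration 1:
  f(2.200000) = 1.248000
  f'(2.200000) = 12.520000
  x_1 = 2.200000 - 1.248000/12.520000 = 2.100319
Iteration 2:
  f(2.100319) = 0.064589
  f'(2.100319) = 11.234026
  x_2 = 2.100319 - 0.064589/11.234026 = 2.094570
Iteration 3:
  f(2.094570) = 0.000208
  f'(2.094570) = 11.161672
  x_3 = 2.094570 - 0.000208/11.161672 = 2.094551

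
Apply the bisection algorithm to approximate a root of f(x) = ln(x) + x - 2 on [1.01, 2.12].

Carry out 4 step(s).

f(x) = ln(x) + x - 2
Initial interval: [1.01, 2.12]

Iteration 1:
  c_1 = (1.010000 + 2.120000)/2 = 1.565000
  f(c_1) = f(1.565000) = 0.012886
  f(a) × f(c) < 0, new interval: [1.010000, 1.565000]
Iteration 2:
  c_2 = (1.010000 + 1.565000)/2 = 1.287500
  f(c_2) = f(1.287500) = -0.459798
  f(a) × f(c) ≥ 0, new interval: [1.287500, 1.565000]
Iteration 3:
  c_3 = (1.287500 + 1.565000)/2 = 1.426250
  f(c_3) = f(1.426250) = -0.218701
  f(a) × f(c) ≥ 0, new interval: [1.426250, 1.565000]
Iteration 4:
  c_4 = (1.426250 + 1.565000)/2 = 1.495625
  f(c_4) = f(1.495625) = -0.101831
  f(a) × f(c) ≥ 0, new interval: [1.495625, 1.565000]

After 4 iteration(s), the approximation is c_4 = 1.495625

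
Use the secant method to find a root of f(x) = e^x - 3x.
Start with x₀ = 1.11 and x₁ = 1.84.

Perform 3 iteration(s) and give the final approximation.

f(x) = e^x - 3x
x₀ = 1.11, x₁ = 1.84

Secant formula: x_{n+1} = x_n - f(x_n)(x_n - x_{n-1})/(f(x_n) - f(x_{n-1}))

Iteration 1:
  f(1.110000) = -0.295642
  f(1.840000) = 0.776538
  x_2 = 1.840000 - 0.776538×(1.840000 - 1.110000)/(0.776538 - (-0.295642))
       = 1.311289
Iteration 2:
  f(1.840000) = 0.776538
  f(1.311289) = -0.222913
  x_3 = 1.311289 - (-0.222913)×(1.311289 - 1.840000)/(-0.222913 - 0.776538)
       = 1.429210
Iteration 3:
  f(1.311289) = -0.222913
  f(1.429210) = -0.112230
  x_4 = 1.429210 - (-0.112230)×(1.429210 - 1.311289)/(-0.112230 - (-0.222913))
       = 1.548780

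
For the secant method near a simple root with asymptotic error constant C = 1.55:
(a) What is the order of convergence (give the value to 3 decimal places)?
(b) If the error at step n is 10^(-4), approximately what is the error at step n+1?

(a) Secant method has superlinear convergence with order φ = (1+√5)/2 ≈ 1.618.
    This means |e_{n+1}| ≈ C|e_n|^1.618.

(b) With |e_n| = 10^(-4) and C = 1.55:
    |e_{n+1}| ≈ 1.55 × (10^(-4))^1.618 = 1.55 × 10^(-6.47)

(a) ≈ 1.618 (golden ratio); (b) |e_{n+1}| ≈ 5.226e-07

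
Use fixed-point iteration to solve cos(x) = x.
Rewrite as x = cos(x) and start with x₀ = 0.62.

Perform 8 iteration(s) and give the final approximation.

Equation: cos(x) = x
Fixed-point form: x = cos(x)
x₀ = 0.62

x_1 = g(0.620000) = 0.813878
x_2 = g(0.813878) = 0.686684
x_3 = g(0.686684) = 0.773352
x_4 = g(0.773352) = 0.715573
x_5 = g(0.715573) = 0.754718
x_6 = g(0.754718) = 0.728465
x_7 = g(0.728465) = 0.746197
x_8 = g(0.746197) = 0.734276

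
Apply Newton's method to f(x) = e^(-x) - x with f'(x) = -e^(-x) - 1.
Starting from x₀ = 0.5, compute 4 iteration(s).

f(x) = e^(-x) - x
f'(x) = -e^(-x) - 1
x₀ = 0.5

Newton-Raphson formula: x_{n+1} = x_n - f(x_n)/f'(x_n)

Iteration 1:
  f(0.500000) = 0.106531
  f'(0.500000) = -1.606531
  x_1 = 0.500000 - 0.106531/(-1.606531) = 0.566311
Iteration 2:
  f(0.566311) = 0.001305
  f'(0.566311) = -1.567616
  x_2 = 0.566311 - 0.001305/(-1.567616) = 0.567143
Iteration 3:
  f(0.567143) = 0.000000
  f'(0.567143) = -1.567143
  x_3 = 0.567143 - 0.000000/(-1.567143) = 0.567143
Iteration 4:
  f(0.567143) = 0.000000
  f'(0.567143) = -1.567143
  x_4 = 0.567143 - 0.000000/(-1.567143) = 0.567143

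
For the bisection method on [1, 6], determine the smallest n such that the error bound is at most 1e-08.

We need (b-a)/2^n ≤ 1e-08
(6 - 1)/2^n ≤ 1e-08
5/2^n ≤ 1e-08
2^n ≥ 500000000
n ≥ log₂(500000000) = 28.90
n ≥ 29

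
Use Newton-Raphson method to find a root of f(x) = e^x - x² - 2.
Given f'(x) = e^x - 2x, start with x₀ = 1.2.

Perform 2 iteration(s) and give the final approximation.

f(x) = e^x - x² - 2
f'(x) = e^x - 2x
x₀ = 1.2

Newton-Raphson formula: x_{n+1} = x_n - f(x_n)/f'(x_n)

Iteration 1:
  f(1.200000) = -0.119883
  f'(1.200000) = 0.920117
  x_1 = 1.200000 - (-0.119883)/0.920117 = 1.330291
Iteration 2:
  f(1.330291) = 0.012470
  f'(1.330291) = 1.121562
  x_2 = 1.330291 - 0.012470/1.121562 = 1.319173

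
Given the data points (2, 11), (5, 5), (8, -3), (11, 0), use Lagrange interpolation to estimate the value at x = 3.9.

Lagrange interpolation formula:
P(x) = Σ yᵢ × Lᵢ(x)
where Lᵢ(x) = Π_{j≠i} (x - xⱼ)/(xᵢ - xⱼ)

L_0(3.9) = (3.9 - 5)/(2 - 5) × (3.9 - 8)/(2 - 8) × (3.9 - 11)/(2 - 11) = 0.197660
L_1(3.9) = (3.9 - 2)/(5 - 2) × (3.9 - 8)/(5 - 8) × (3.9 - 11)/(5 - 11) = 1.024241
L_2(3.9) = (3.9 - 2)/(8 - 2) × (3.9 - 5)/(8 - 5) × (3.9 - 11)/(8 - 11) = -0.274796
L_3(3.9) = (3.9 - 2)/(11 - 2) × (3.9 - 5)/(11 - 5) × (3.9 - 8)/(11 - 8) = 0.052895

P(3.9) = 11×L_0(3.9) + 5×L_1(3.9) + (-3)×L_2(3.9) + 0×L_3(3.9)
P(3.9) = 8.119858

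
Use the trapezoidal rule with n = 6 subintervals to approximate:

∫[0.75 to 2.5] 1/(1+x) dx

f(x) = 1/(1+x)
a = 0.75, b = 2.5, n = 6
h = (b - a)/n = 0.291667

Trapezoidal rule: (h/2)[f(x₀) + 2f(x₁) + 2f(x₂) + ... + f(xₙ)]

x_0 = 0.7500, f(x_0) = 0.571429, coefficient = 1
x_1 = 1.0417, f(x_1) = 0.489796, coefficient = 2
x_2 = 1.3333, f(x_2) = 0.428571, coefficient = 2
x_3 = 1.6250, f(x_3) = 0.380952, coefficient = 2
x_4 = 1.9167, f(x_4) = 0.342857, coefficient = 2
x_5 = 2.2083, f(x_5) = 0.311688, coefficient = 2
x_6 = 2.5000, f(x_6) = 0.285714, coefficient = 1

I ≈ (0.291667/2) × 4.764873 = 0.694877
Exact value: 0.693147
Error: 0.001730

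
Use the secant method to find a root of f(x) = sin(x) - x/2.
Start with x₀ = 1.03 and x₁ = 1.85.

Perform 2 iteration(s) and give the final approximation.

f(x) = sin(x) - x/2
x₀ = 1.03, x₁ = 1.85

Secant formula: x_{n+1} = x_n - f(x_n)(x_n - x_{n-1})/(f(x_n) - f(x_{n-1}))

Iteration 1:
  f(1.030000) = 0.342299
  f(1.850000) = 0.036275
  x_2 = 1.850000 - 0.036275×(1.850000 - 1.030000)/(0.036275 - 0.342299)
       = 1.947201
Iteration 2:
  f(1.850000) = 0.036275
  f(1.947201) = -0.043608
  x_3 = 1.947201 - (-0.043608)×(1.947201 - 1.850000)/(-0.043608 - 0.036275)
       = 1.894139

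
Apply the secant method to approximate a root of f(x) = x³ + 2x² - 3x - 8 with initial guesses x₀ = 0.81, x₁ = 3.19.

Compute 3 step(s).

f(x) = x³ + 2x² - 3x - 8
x₀ = 0.81, x₁ = 3.19

Secant formula: x_{n+1} = x_n - f(x_n)(x_n - x_{n-1})/(f(x_n) - f(x_{n-1}))

Iteration 1:
  f(0.810000) = -8.586359
  f(3.190000) = 35.243959
  x_2 = 3.190000 - 35.243959×(3.190000 - 0.810000)/(35.243959 - (-8.586359))
       = 1.276242
Iteration 2:
  f(3.190000) = 35.243959
  f(1.276242) = -6.492404
  x_3 = 1.276242 - (-6.492404)×(1.276242 - 3.190000)/(-6.492404 - 35.243959)
       = 1.573941
Iteration 3:
  f(1.276242) = -6.492404
  f(1.573941) = -3.868130
  x_4 = 1.573941 - (-3.868130)×(1.573941 - 1.276242)/(-3.868130 - (-6.492404))
       = 2.012745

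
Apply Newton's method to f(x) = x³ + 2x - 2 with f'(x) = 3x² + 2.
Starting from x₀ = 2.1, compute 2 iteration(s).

f(x) = x³ + 2x - 2
f'(x) = 3x² + 2
x₀ = 2.1

Newton-Raphson formula: x_{n+1} = x_n - f(x_n)/f'(x_n)

Iteration 1:
  f(2.100000) = 11.461000
  f'(2.100000) = 15.230000
  x_1 = 2.100000 - 11.461000/15.230000 = 1.347472
Iteration 2:
  f(1.347472) = 3.141524
  f'(1.347472) = 7.447043
  x_2 = 1.347472 - 3.141524/7.447043 = 0.925624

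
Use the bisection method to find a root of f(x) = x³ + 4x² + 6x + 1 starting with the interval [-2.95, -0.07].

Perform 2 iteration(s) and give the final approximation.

f(x) = x³ + 4x² + 6x + 1
Initial interval: [-2.95, -0.07]

Iteration 1:
  c_1 = (-2.950000 + (-0.070000))/2 = -1.510000
  f(c_1) = f(-1.510000) = -2.382551
  f(a) × f(c) ≥ 0, new interval: [-1.510000, -0.070000]
Iteration 2:
  c_2 = (-1.510000 + (-0.070000))/2 = -0.790000
  f(c_2) = f(-0.790000) = -1.736639
  f(a) × f(c) ≥ 0, new interval: [-0.790000, -0.070000]

After 2 iteration(s), the approximation is c_2 = -0.790000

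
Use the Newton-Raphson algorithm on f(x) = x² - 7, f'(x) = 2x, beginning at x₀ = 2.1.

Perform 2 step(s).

f(x) = x² - 7
f'(x) = 2x
x₀ = 2.1

Newton-Raphson formula: x_{n+1} = x_n - f(x_n)/f'(x_n)

Iteration 1:
  f(2.100000) = -2.590000
  f'(2.100000) = 4.200000
  x_1 = 2.100000 - (-2.590000)/4.200000 = 2.716667
Iteration 2:
  f(2.716667) = 0.380278
  f'(2.716667) = 5.433333
  x_2 = 2.716667 - 0.380278/5.433333 = 2.646677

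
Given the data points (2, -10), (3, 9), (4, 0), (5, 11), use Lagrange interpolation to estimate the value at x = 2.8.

Lagrange interpolation formula:
P(x) = Σ yᵢ × Lᵢ(x)
where Lᵢ(x) = Π_{j≠i} (x - xⱼ)/(xᵢ - xⱼ)

L_0(2.8) = (2.8 - 3)/(2 - 3) × (2.8 - 4)/(2 - 4) × (2.8 - 5)/(2 - 5) = 0.088000
L_1(2.8) = (2.8 - 2)/(3 - 2) × (2.8 - 4)/(3 - 4) × (2.8 - 5)/(3 - 5) = 1.056000
L_2(2.8) = (2.8 - 2)/(4 - 2) × (2.8 - 3)/(4 - 3) × (2.8 - 5)/(4 - 5) = -0.176000
L_3(2.8) = (2.8 - 2)/(5 - 2) × (2.8 - 3)/(5 - 3) × (2.8 - 4)/(5 - 4) = 0.032000

P(2.8) = (-10)×L_0(2.8) + 9×L_1(2.8) + 0×L_2(2.8) + 11×L_3(2.8)
P(2.8) = 8.976000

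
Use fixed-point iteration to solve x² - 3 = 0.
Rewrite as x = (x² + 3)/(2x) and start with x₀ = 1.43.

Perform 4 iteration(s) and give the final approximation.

Equation: x² - 3 = 0
Fixed-point form: x = (x² + 3)/(2x)
x₀ = 1.43

x_1 = g(1.430000) = 1.763951
x_2 = g(1.763951) = 1.732339
x_3 = g(1.732339) = 1.732051
x_4 = g(1.732051) = 1.732051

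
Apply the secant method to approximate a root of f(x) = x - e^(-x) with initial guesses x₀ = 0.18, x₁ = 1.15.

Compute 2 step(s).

f(x) = x - e^(-x)
x₀ = 0.18, x₁ = 1.15

Secant formula: x_{n+1} = x_n - f(x_n)(x_n - x_{n-1})/(f(x_n) - f(x_{n-1}))

Iteration 1:
  f(0.180000) = -0.655270
  f(1.150000) = 0.833363
  x_2 = 1.150000 - 0.833363×(1.150000 - 0.180000)/(0.833363 - (-0.655270))
       = 0.606977
Iteration 2:
  f(1.150000) = 0.833363
  f(0.606977) = 0.061981
  x_3 = 0.606977 - 0.061981×(0.606977 - 1.150000)/(0.061981 - 0.833363)
       = 0.563345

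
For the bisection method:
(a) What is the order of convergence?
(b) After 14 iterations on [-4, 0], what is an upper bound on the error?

(a) Bisection has linear (order 1) convergence; the error is halved each step.

(b) Error bound = (b-a)/2^n = (0 - (-4))/2^{14}
    = 4/2^{14}

(a) 1 (linear); (b) error ≤ 2.44e-04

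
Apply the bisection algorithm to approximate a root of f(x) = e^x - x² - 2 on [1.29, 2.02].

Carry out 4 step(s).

f(x) = e^x - x² - 2
Initial interval: [1.29, 2.02]

Iteration 1:
  c_1 = (1.290000 + 2.020000)/2 = 1.655000
  f(c_1) = f(1.655000) = 0.494055
  f(a) × f(c) < 0, new interval: [1.290000, 1.655000]
Iteration 2:
  c_2 = (1.290000 + 1.655000)/2 = 1.472500
  f(c_2) = f(1.472500) = 0.191866
  f(a) × f(c) < 0, new interval: [1.290000, 1.472500]
Iteration 3:
  c_3 = (1.290000 + 1.472500)/2 = 1.381250
  f(c_3) = f(1.381250) = 0.072022
  f(a) × f(c) < 0, new interval: [1.290000, 1.381250]
Iteration 4:
  c_4 = (1.290000 + 1.381250)/2 = 1.335625
  f(c_4) = f(1.335625) = 0.018478
  f(a) × f(c) < 0, new interval: [1.290000, 1.335625]

After 4 iteration(s), the approximation is c_4 = 1.335625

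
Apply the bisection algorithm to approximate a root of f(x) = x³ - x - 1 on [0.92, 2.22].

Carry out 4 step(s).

f(x) = x³ - x - 1
Initial interval: [0.92, 2.22]

Iteration 1:
  c_1 = (0.920000 + 2.220000)/2 = 1.570000
  f(c_1) = f(1.570000) = 1.299893
  f(a) × f(c) < 0, new interval: [0.920000, 1.570000]
Iteration 2:
  c_2 = (0.920000 + 1.570000)/2 = 1.245000
  f(c_2) = f(1.245000) = -0.315219
  f(a) × f(c) ≥ 0, new interval: [1.245000, 1.570000]
Iteration 3:
  c_3 = (1.245000 + 1.570000)/2 = 1.407500
  f(c_3) = f(1.407500) = 0.380837
  f(a) × f(c) < 0, new interval: [1.245000, 1.407500]
Iteration 4:
  c_4 = (1.245000 + 1.407500)/2 = 1.326250
  f(c_4) = f(1.326250) = 0.006543
  f(a) × f(c) < 0, new interval: [1.245000, 1.326250]

After 4 iteration(s), the approximation is c_4 = 1.326250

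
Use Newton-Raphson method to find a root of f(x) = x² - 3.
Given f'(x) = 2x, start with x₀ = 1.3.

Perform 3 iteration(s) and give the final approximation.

f(x) = x² - 3
f'(x) = 2x
x₀ = 1.3

Newton-Raphson formula: x_{n+1} = x_n - f(x_n)/f'(x_n)

Iteration 1:
  f(1.300000) = -1.310000
  f'(1.300000) = 2.600000
  x_1 = 1.300000 - (-1.310000)/2.600000 = 1.803846
Iteration 2:
  f(1.803846) = 0.253861
  f'(1.803846) = 3.607692
  x_2 = 1.803846 - 0.253861/3.607692 = 1.733480
Iteration 3:
  f(1.733480) = 0.004951
  f'(1.733480) = 3.466959
  x_3 = 1.733480 - 0.004951/3.466959 = 1.732051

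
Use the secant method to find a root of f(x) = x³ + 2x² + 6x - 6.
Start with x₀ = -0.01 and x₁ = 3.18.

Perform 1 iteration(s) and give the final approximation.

f(x) = x³ + 2x² + 6x - 6
x₀ = -0.01, x₁ = 3.18

Secant formula: x_{n+1} = x_n - f(x_n)(x_n - x_{n-1})/(f(x_n) - f(x_{n-1}))

Iteration 1:
  f(-0.010000) = -6.059801
  f(3.180000) = 65.462232
  x_2 = 3.180000 - 65.462232×(3.180000 - (-0.010000))/(65.462232 - (-6.059801))
       = 0.260277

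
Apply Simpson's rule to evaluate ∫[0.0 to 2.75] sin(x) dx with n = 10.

f(x) = sin(x)
a = 0.0, b = 2.75, n = 10
h = (b - a)/n = 0.275000

Simpson's rule: (h/3)[f(x₀) + 4f(x₁) + 2f(x₂) + ... + f(xₙ)]

x_0 = 0.0000, f(x_0) = 0.000000, coefficient = 1
x_1 = 0.2750, f(x_1) = 0.271547, coefficient = 4
x_2 = 0.5500, f(x_2) = 0.522687, coefficient = 2
x_3 = 0.8250, f(x_3) = 0.734548, coefficient = 4
x_4 = 1.1000, f(x_4) = 0.891207, coefficient = 2
x_5 = 1.3750, f(x_5) = 0.980893, coefficient = 4
x_6 = 1.6500, f(x_6) = 0.996865, coefficient = 2
x_7 = 1.9250, f(x_7) = 0.937923, coefficient = 4
x_8 = 2.2000, f(x_8) = 0.808496, coefficient = 2
x_9 = 2.4750, f(x_9) = 0.618312, coefficient = 4
x_10 = 2.7500, f(x_10) = 0.381661, coefficient = 1

I ≈ (0.275000/3) × 20.993063 = 1.924364
Exact value: 1.924302
Error: 0.000062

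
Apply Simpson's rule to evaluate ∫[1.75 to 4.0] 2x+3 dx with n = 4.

f(x) = 2x+3
a = 1.75, b = 4.0, n = 4
h = (b - a)/n = 0.562500

Simpson's rule: (h/3)[f(x₀) + 4f(x₁) + 2f(x₂) + ... + f(xₙ)]

x_0 = 1.7500, f(x_0) = 6.500000, coefficient = 1
x_1 = 2.3125, f(x_1) = 7.625000, coefficient = 4
x_2 = 2.8750, f(x_2) = 8.750000, coefficient = 2
x_3 = 3.4375, f(x_3) = 9.875000, coefficient = 4
x_4 = 4.0000, f(x_4) = 11.000000, coefficient = 1

I ≈ (0.562500/3) × 105.000000 = 19.687500
Exact value: 19.687500
Error: 0.000000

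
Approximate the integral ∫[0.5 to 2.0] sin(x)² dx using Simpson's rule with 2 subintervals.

f(x) = sin(x)²
a = 0.5, b = 2.0, n = 2
h = (b - a)/n = 0.750000

Simpson's rule: (h/3)[f(x₀) + 4f(x₁) + 2f(x₂) + ... + f(xₙ)]

x_0 = 0.5000, f(x_0) = 0.229849, coefficient = 1
x_1 = 1.2500, f(x_1) = 0.900572, coefficient = 4
x_2 = 2.0000, f(x_2) = 0.826822, coefficient = 1

I ≈ (0.750000/3) × 4.658958 = 1.164739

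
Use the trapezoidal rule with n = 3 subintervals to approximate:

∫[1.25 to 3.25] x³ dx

f(x) = x³
a = 1.25, b = 3.25, n = 3
h = (b - a)/n = 0.666667

Trapezoidal rule: (h/2)[f(x₀) + 2f(x₁) + 2f(x₂) + ... + f(xₙ)]

x_0 = 1.2500, f(x_0) = 1.953125, coefficient = 1
x_1 = 1.9167, f(x_1) = 7.041088, coefficient = 2
x_2 = 2.5833, f(x_2) = 17.240162, coefficient = 2
x_3 = 3.2500, f(x_3) = 34.328125, coefficient = 1

I ≈ (0.666667/2) × 84.843750 = 28.281250
Exact value: 27.281250
Error: 1.000000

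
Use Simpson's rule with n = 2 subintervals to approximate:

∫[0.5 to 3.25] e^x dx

f(x) = e^x
a = 0.5, b = 3.25, n = 2
h = (b - a)/n = 1.375000

Simpson's rule: (h/3)[f(x₀) + 4f(x₁) + 2f(x₂) + ... + f(xₙ)]

x_0 = 0.5000, f(x_0) = 1.648721, coefficient = 1
x_1 = 1.8750, f(x_1) = 6.520819, coefficient = 4
x_2 = 3.2500, f(x_2) = 25.790340, coefficient = 1

I ≈ (1.375000/3) × 53.522338 = 24.531071
Exact value: 24.141619
Error: 0.389453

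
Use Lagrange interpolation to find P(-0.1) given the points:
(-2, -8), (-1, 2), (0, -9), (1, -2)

Lagrange interpolation formula:
P(x) = Σ yᵢ × Lᵢ(x)
where Lᵢ(x) = Π_{j≠i} (x - xⱼ)/(xᵢ - xⱼ)

L_0(-0.1) = (-0.1 - (-1))/(-2 - (-1)) × (-0.1 - 0)/(-2 - 0) × (-0.1 - 1)/(-2 - 1) = -0.016500
L_1(-0.1) = (-0.1 - (-2))/(-1 - (-2)) × (-0.1 - 0)/(-1 - 0) × (-0.1 - 1)/(-1 - 1) = 0.104500
L_2(-0.1) = (-0.1 - (-2))/(0 - (-2)) × (-0.1 - (-1))/(0 - (-1)) × (-0.1 - 1)/(0 - 1) = 0.940500
L_3(-0.1) = (-0.1 - (-2))/(1 - (-2)) × (-0.1 - (-1))/(1 - (-1)) × (-0.1 - 0)/(1 - 0) = -0.028500

P(-0.1) = (-8)×L_0(-0.1) + 2×L_1(-0.1) + (-9)×L_2(-0.1) + (-2)×L_3(-0.1)
P(-0.1) = -8.066500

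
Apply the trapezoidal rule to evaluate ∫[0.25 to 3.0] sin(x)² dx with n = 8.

f(x) = sin(x)²
a = 0.25, b = 3.0, n = 8
h = (b - a)/n = 0.343750

Trapezoidal rule: (h/2)[f(x₀) + 2f(x₁) + 2f(x₂) + ... + f(xₙ)]

x_0 = 0.2500, f(x_0) = 0.061209, coefficient = 1
x_1 = 0.5938, f(x_1) = 0.313010, coefficient = 2
x_2 = 0.9375, f(x_2) = 0.649767, coefficient = 2
x_3 = 1.2812, f(x_3) = 0.918480, coefficient = 2
x_4 = 1.6250, f(x_4) = 0.997065, coefficient = 2
x_5 = 1.9688, f(x_5) = 0.849818, coefficient = 2
x_6 = 2.3125, f(x_6) = 0.543639, coefficient = 2
x_7 = 2.6562, f(x_7) = 0.217633, coefficient = 2
x_8 = 3.0000, f(x_8) = 0.019915, coefficient = 1

I ≈ (0.343750/2) × 9.059947 = 1.557178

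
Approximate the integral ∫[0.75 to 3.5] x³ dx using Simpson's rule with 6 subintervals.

f(x) = x³
a = 0.75, b = 3.5, n = 6
h = (b - a)/n = 0.458333

Simpson's rule: (h/3)[f(x₀) + 4f(x₁) + 2f(x₂) + ... + f(xₙ)]

x_0 = 0.7500, f(x_0) = 0.421875, coefficient = 1
x_1 = 1.2083, f(x_1) = 1.764251, coefficient = 4
x_2 = 1.6667, f(x_2) = 4.629630, coefficient = 2
x_3 = 2.1250, f(x_3) = 9.595703, coefficient = 4
x_4 = 2.5833, f(x_4) = 17.240162, coefficient = 2
x_5 = 3.0417, f(x_5) = 28.140697, coefficient = 4
x_6 = 3.5000, f(x_6) = 42.875000, coefficient = 1

I ≈ (0.458333/3) × 245.039062 = 37.436523
Exact value: 37.436523
Error: 0.000000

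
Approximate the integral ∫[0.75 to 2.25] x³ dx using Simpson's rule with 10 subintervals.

f(x) = x³
a = 0.75, b = 2.25, n = 10
h = (b - a)/n = 0.150000

Simpson's rule: (h/3)[f(x₀) + 4f(x₁) + 2f(x₂) + ... + f(xₙ)]

x_0 = 0.7500, f(x_0) = 0.421875, coefficient = 1
x_1 = 0.9000, f(x_1) = 0.729000, coefficient = 4
x_2 = 1.0500, f(x_2) = 1.157625, coefficient = 2
x_3 = 1.2000, f(x_3) = 1.728000, coefficient = 4
x_4 = 1.3500, f(x_4) = 2.460375, coefficient = 2
x_5 = 1.5000, f(x_5) = 3.375000, coefficient = 4
x_6 = 1.6500, f(x_6) = 4.492125, coefficient = 2
x_7 = 1.8000, f(x_7) = 5.832000, coefficient = 4
x_8 = 1.9500, f(x_8) = 7.414875, coefficient = 2
x_9 = 2.1000, f(x_9) = 9.261000, coefficient = 4
x_10 = 2.2500, f(x_10) = 11.390625, coefficient = 1

I ≈ (0.150000/3) × 126.562500 = 6.328125
Exact value: 6.328125
Error: 0.000000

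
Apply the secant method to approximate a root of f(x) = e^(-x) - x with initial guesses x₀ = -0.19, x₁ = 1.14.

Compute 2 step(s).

f(x) = e^(-x) - x
x₀ = -0.19, x₁ = 1.14

Secant formula: x_{n+1} = x_n - f(x_n)(x_n - x_{n-1})/(f(x_n) - f(x_{n-1}))

Iteration 1:
  f(-0.190000) = 1.399250
  f(1.140000) = -0.820181
  x_2 = 1.140000 - (-0.820181)×(1.140000 - (-0.190000))/(-0.820181 - 1.399250)
       = 0.648504
Iteration 2:
  f(1.140000) = -0.820181
  f(0.648504) = -0.125677
  x_3 = 0.648504 - (-0.125677)×(0.648504 - 1.140000)/(-0.125677 - (-0.820181))
       = 0.559563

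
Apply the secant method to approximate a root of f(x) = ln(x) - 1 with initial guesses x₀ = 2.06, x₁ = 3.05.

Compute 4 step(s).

f(x) = ln(x) - 1
x₀ = 2.06, x₁ = 3.05

Secant formula: x_{n+1} = x_n - f(x_n)(x_n - x_{n-1})/(f(x_n) - f(x_{n-1}))

Iteration 1:
  f(2.060000) = -0.277294
  f(3.050000) = 0.115142
  x_2 = 3.050000 - 0.115142×(3.050000 - 2.060000)/(0.115142 - (-0.277294))
       = 2.759532
Iteration 2:
  f(3.050000) = 0.115142
  f(2.759532) = 0.015061
  x_3 = 2.759532 - 0.015061×(2.759532 - 3.050000)/(0.015061 - 0.115142)
       = 2.715820
Iteration 3:
  f(2.759532) = 0.015061
  f(2.715820) = -0.000906
  x_4 = 2.715820 - (-0.000906)×(2.715820 - 2.759532)/(-0.000906 - 0.015061)
       = 2.718300
Iteration 4:
  f(2.715820) = -0.000906
  f(2.718300) = 0.000007
  x_5 = 2.718300 - 0.000007×(2.718300 - 2.715820)/(0.000007 - (-0.000906))
       = 2.718282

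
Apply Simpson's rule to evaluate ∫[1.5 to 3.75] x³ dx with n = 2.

f(x) = x³
a = 1.5, b = 3.75, n = 2
h = (b - a)/n = 1.125000

Simpson's rule: (h/3)[f(x₀) + 4f(x₁) + 2f(x₂) + ... + f(xₙ)]

x_0 = 1.5000, f(x_0) = 3.375000, coefficient = 1
x_1 = 2.6250, f(x_1) = 18.087891, coefficient = 4
x_2 = 3.7500, f(x_2) = 52.734375, coefficient = 1

I ≈ (1.125000/3) × 128.460938 = 48.172852
Exact value: 48.172852
Error: 0.000000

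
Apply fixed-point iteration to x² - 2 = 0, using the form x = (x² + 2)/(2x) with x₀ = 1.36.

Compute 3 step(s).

Equation: x² - 2 = 0
Fixed-point form: x = (x² + 2)/(2x)
x₀ = 1.36

x_1 = g(1.360000) = 1.415294
x_2 = g(1.415294) = 1.414214
x_3 = g(1.414214) = 1.414214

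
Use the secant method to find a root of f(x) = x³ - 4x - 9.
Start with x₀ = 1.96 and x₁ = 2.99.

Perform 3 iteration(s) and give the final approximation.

f(x) = x³ - 4x - 9
x₀ = 1.96, x₁ = 2.99

Secant formula: x_{n+1} = x_n - f(x_n)(x_n - x_{n-1})/(f(x_n) - f(x_{n-1}))

Iteration 1:
  f(1.960000) = -9.310464
  f(2.990000) = 5.770899
  x_2 = 2.990000 - 5.770899×(2.990000 - 1.960000)/(5.770899 - (-9.310464))
       = 2.595869
Iteration 2:
  f(2.990000) = 5.770899
  f(2.595869) = -1.891112
  x_3 = 2.595869 - (-1.891112)×(2.595869 - 2.990000)/(-1.891112 - 5.770899)
       = 2.693147
Iteration 3:
  f(2.595869) = -1.891112
  f(2.693147) = -0.239075
  x_4 = 2.693147 - (-0.239075)×(2.693147 - 2.595869)/(-0.239075 - (-1.891112))
       = 2.707225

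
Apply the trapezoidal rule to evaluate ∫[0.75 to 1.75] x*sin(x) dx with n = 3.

f(x) = x*sin(x)
a = 0.75, b = 1.75, n = 3
h = (b - a)/n = 0.333333

Trapezoidal rule: (h/2)[f(x₀) + 2f(x₁) + 2f(x₂) + ... + f(xₙ)]

x_0 = 0.7500, f(x_0) = 0.511229, coefficient = 1
x_1 = 1.0833, f(x_1) = 0.957151, coefficient = 2
x_2 = 1.4167, f(x_2) = 1.399873, coefficient = 2
x_3 = 1.7500, f(x_3) = 1.721975, coefficient = 1

I ≈ (0.333333/2) × 6.947252 = 1.157875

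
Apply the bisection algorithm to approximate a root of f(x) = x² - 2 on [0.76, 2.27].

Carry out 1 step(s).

f(x) = x² - 2
Initial interval: [0.76, 2.27]

Iteration 1:
  c_1 = (0.760000 + 2.270000)/2 = 1.515000
  f(c_1) = f(1.515000) = 0.295225
  f(a) × f(c) < 0, new interval: [0.760000, 1.515000]

After 1 iteration(s), the approximation is c_1 = 1.515000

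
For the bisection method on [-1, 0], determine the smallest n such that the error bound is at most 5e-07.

We need (b-a)/2^n ≤ 5e-07
(0 - (-1))/2^n ≤ 5e-07
1/2^n ≤ 5e-07
2^n ≥ 2000000
n ≥ log₂(2000000) = 20.93
n ≥ 21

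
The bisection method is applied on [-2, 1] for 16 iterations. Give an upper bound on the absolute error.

Bisection error bound: |error| ≤ (b-a)/2^n
|error| ≤ (1 - (-2))/2^16 = 3/2^16
|error| ≤ 0.0000457764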